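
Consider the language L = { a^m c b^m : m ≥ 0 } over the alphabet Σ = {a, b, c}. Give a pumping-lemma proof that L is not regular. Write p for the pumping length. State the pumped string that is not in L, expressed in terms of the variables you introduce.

a^{p+k} c b^p

Suppose for contradiction that L is regular, and let p be the pumping length.
Take w = a^p c b^p ∈ L with |w| = 2p+1 ≥ p.
Write w = xyz as guaranteed by the lemma, with |xy| ≤ p and |y| > 0.
Since the first p symbols of w are all a's and |xy| ≤ p, y lies entirely in the leading a-block: y = a^k for some k with 1 ≤ k ≤ p.
Pump with i = 2: xy^2z = a^{p+k} c b^p, which would require p+k = p. But k ≥ 1, so xy^2z ∉ L.
This is a contradiction; hence L is not regular.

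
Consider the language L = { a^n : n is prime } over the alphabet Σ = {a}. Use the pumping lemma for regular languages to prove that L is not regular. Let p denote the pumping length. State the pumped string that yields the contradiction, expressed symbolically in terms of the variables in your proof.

Assume L is regular. Let p be the pumping length given by the pumping lemma.
Let q be a prime with q ≥ p+2 (infinitely many primes exist), and take w = a^q ∈ L with |w| = q ≥ p.
The pumping lemma gives a decomposition w = xyz where |xy| ≤ p and |y| ≥ 1.
Then y = a^k for some k with 1 ≤ k ≤ p.
Since 1 ≤ k ≤ p, |xz| = q-k. Pump with i = q+1: |xy^{q+1}z| = (q-k)+(q+1)k = q+qk = q(1+k), which is composite (both factors ≥ 2). So xy^{q+1}z = a^{q(1+k)} ∉ L.
This contradicts the pumping lemma, so L is not regular.

a^{q(1+k)}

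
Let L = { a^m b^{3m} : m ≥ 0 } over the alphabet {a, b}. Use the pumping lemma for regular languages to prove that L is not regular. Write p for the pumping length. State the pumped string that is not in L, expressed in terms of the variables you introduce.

a^{p+k} b^{3p}

Assume L is regular; let p be its pumping constant.
Take w = a^p b^{3p}. Then w ∈ L and |w| = 4p ≥ p.
The pumping lemma gives a decomposition w = xyz where |xy| ≤ p and |y| > 0.
Since the first p symbols of w are all a's and |xy| ≤ p, y lies entirely in the leading a-block: y = a^k for some k with 1 ≤ k ≤ p.
Pump with i = 2: xy^2z = a^{p+k} b^{3p}. For this to lie in L we would need 3p = 3(p+k), which forces k = 0. But k ≥ 1, so xy^2z ∉ L.
This contradicts the pumping lemma, so L is not regular.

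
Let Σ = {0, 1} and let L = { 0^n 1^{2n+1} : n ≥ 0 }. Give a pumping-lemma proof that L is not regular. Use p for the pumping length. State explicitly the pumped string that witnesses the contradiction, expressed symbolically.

0^{p+k} 1^{2p+1}

Suppose for contradiction that L is regular, and let p be the pumping length.
Take w = 0^p 1^{2p+1}. Then w ∈ L and |w| = 3p+1 ≥ p.
The pumping lemma gives a decomposition w = xyz where |xy| ≤ p and |y| > 0.
The first p characters of w are 0's, so xy (and hence y) consists only of 0's. Write y = 0^k, 1 ≤ k ≤ p.
Pump with i = 2: xy^2z = 0^{p+k} 1^{2p+1}. For this to lie in L we would need 2p+1 = 2(p+k)+1, which forces k = 0. But k ≥ 1, so xy^2z ∉ L.
Contradiction. Therefore L is not regular.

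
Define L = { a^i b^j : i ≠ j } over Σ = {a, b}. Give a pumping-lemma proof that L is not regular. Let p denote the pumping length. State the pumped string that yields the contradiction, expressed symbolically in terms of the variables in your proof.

Assume L is regular. Let p be the pumping length given by the pumping lemma.
Choose w = a^p b^{p+p!}. Since p ≠ p+p!, w ∈ L; and |w| ≥ p.
By the pumping lemma, w = xyz with |xy| ≤ p and |y| > 0.
Because |xy| ≤ p and w begins with p copies of a, we have y = a^k with 1 ≤ k ≤ p.
Since 1 ≤ k ≤ p, k divides p!; set t = 1 + p!/k. Then xy^t z has p + (p!/k)·k = p + p! copies of a. Now the a-count equals the b-count, so i ≠ j fails. So xy^t z = a^{p+p!} b^{p+p!} ∉ L.
This contradicts the pumping lemma, so L is not regular.

a^{p+p!} b^{p+p!}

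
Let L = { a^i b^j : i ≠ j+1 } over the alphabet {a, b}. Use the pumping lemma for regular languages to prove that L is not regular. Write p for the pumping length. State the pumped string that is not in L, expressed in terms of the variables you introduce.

a^{p+p!} b^{p+p!-1}

Assume L is regular; let p be its pumping constant.
Choose w = a^p b^{p+p!-1}. Since p ≠ (p+p!-1)+1 = p+p!, w ∈ L; and |w| ≥ p.
Write w = xyz as guaranteed by the lemma, with |xy| ≤ p and y is nonempty.
Because |xy| ≤ p and w begins with p copies of a, we have y = a^k with 1 ≤ k ≤ p.
Since 1 ≤ k ≤ p, k divides p!; set t = 1 + p!/k. Then xy^t z has p + (p!/k)·k = p + p! copies of a. Now the a-count is p+p! and (b-count)+1 = (p+p!-1)+1 = p+p!, so i ≠ j+1 fails. So xy^t z = a^{p+p!} b^{p+p!-1} ∉ L.
This contradicts the pumping lemma, so L is not regular.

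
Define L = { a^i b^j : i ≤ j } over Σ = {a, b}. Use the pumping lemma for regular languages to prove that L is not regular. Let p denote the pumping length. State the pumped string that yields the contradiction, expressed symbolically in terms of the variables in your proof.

a^{p+k} b^p

Assume L is regular; let p be its pumping constant.
Choose w = a^p b^p ∈ L, with |w| = 2p ≥ p.
By the pumping lemma, w = xyz with |xy| ≤ p and |y| > 0.
Because |xy| ≤ p and w begins with p copies of a, we have y = a^k with 1 ≤ k ≤ p.
Consider xy^2z = a^{p+k} b^p. Since k ≥ 1, the a-count p+k exceeds the b-count p, so i ≤ j fails; thus xy^2z ∉ L.
This contradicts the pumping lemma, so L is not regular.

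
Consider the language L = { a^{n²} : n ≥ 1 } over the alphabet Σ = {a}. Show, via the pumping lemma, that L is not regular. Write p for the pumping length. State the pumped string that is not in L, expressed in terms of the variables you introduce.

a^{p²+k}

Assume L is regular. Let p be the pumping length given by the pumping lemma.
Take w = a^{p²} ∈ L with |w| = p² ≥ p.
Write w = xyz as guaranteed by the lemma, with |xy| ≤ p and |y| ≥ 1.
Then y = a^k for some k with 1 ≤ k ≤ p.
Pump with i = 2: xy^2z = a^{p²+k}. Since 1 ≤ k ≤ p, p² < p²+k ≤ p²+p < (p+1)², so p²+k lies strictly between consecutive squares and is not a perfect square. So xy^2z ∉ L.
Contradiction. Therefore L is not regular.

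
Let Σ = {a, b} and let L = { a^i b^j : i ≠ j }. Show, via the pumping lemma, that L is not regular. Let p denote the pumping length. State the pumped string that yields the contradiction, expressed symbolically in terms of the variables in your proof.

a^{p+p!} b^{p+p!}

Assume L is regular. Let p be the pumping length given by the pumping lemma.
Choose w = a^p b^{p+p!}. Since p ≠ p+p!, w ∈ L; and |w| ≥ p.
By the pumping lemma, w = xyz with |xy| ≤ p and |y| > 0.
The first p characters of w are a's, so xy (and hence y) consists only of a's. Write y = a^k, 1 ≤ k ≤ p.
Since 1 ≤ k ≤ p, k divides p!; set t = 1 + p!/k. Then xy^t z has p + (p!/k)·k = p + p! copies of a. Now the a-count equals the b-count, so i ≠ j fails. So xy^t z = a^{p+p!} b^{p+p!} ∉ L.
This contradicts the pumping lemma, so L is not regular.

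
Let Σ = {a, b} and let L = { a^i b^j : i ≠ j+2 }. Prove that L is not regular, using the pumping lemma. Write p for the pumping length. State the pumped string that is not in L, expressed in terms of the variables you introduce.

a^{p+p!} b^{p+p!-2}

Suppose for contradiction that L is regular, and let p be the pumping length.
Choose w = a^p b^{p+p!-2}. Since p ≠ (p+p!-2)+2 = p+p!, w ∈ L; and |w| ≥ p.
Write w = xyz as guaranteed by the lemma, with |xy| ≤ p and |y| > 0.
The first p characters of w are a's, so xy (and hence y) consists only of a's. Write y = a^k, 1 ≤ k ≤ p.
Since 1 ≤ k ≤ p, k divides p!; set t = 1 + p!/k. Then xy^t z has p + (p!/k)·k = p + p! copies of a. Now the a-count is p+p! and (b-count)+2 = (p+p!-2)+2 = p+p!, so i ≠ j+2 fails. So xy^t z = a^{p+p!} b^{p+p!-2} ∉ L.
This is a contradiction; hence L is not regular.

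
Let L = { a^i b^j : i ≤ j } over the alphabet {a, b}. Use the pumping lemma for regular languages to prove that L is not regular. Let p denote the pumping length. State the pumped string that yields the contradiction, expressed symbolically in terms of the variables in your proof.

Assume L is regular. Let p be the pumping length given by the pumping lemma.
Choose w = a^p b^p ∈ L, with |w| = 2p ≥ p.
Write w = xyz as guaranteed by the lemma, with |xy| ≤ p and y is nonempty.
Because |xy| ≤ p and w begins with p copies of a, we have y = a^k with 1 ≤ k ≤ p.
Consider xy^2z = a^{p+k} b^p. Since k ≥ 1, the a-count p+k exceeds the b-count p, so i ≤ j fails; thus xy^2z ∉ L.
This is a contradiction; hence L is not regular.

a^{p+k} b^p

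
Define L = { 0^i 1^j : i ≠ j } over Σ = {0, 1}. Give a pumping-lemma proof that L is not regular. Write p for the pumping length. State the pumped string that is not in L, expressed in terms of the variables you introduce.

0^{p+p!} 1^{p+p!}

Toward a contradiction, assume L is regular with pumping length p.
Choose w = 0^p 1^{p+p!}. Since p ≠ p+p!, w ∈ L; and |w| ≥ p.
Write w = xyz as guaranteed by the lemma, with |xy| ≤ p and y is nonempty.
The first p characters of w are 0's, so xy (and hence y) consists only of 0's. Write y = 0^k, 1 ≤ k ≤ p.
Since 1 ≤ k ≤ p, k divides p!; set t = 1 + p!/k. Then xy^t z has p + (p!/k)·k = p + p! copies of 0. Now the 0-count equals the 1-count, so i ≠ j fails. So xy^t z = 0^{p+p!} 1^{p+p!} ∉ L.
This contradicts the pumping lemma, so L is not regular.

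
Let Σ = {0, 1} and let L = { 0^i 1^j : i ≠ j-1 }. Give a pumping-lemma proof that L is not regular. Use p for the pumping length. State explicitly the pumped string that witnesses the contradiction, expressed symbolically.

0^{p+p!} 1^{p+p!+1}

Assume L is regular; let p be its pumping constant.
Choose w = 0^p 1^{p+p!+1}. Since p ≠ (p+p!+1)-1 = p+p!, w ∈ L; and |w| ≥ p.
Write w = xyz as guaranteed by the lemma, with |xy| ≤ p and y is nonempty.
Since the first p symbols of w are all 0's and |xy| ≤ p, y lies entirely in the leading 0-block: y = 0^k for some k with 1 ≤ k ≤ p.
Since 1 ≤ k ≤ p, k divides p!; set t = 1 + p!/k. Then xy^t z has p + (p!/k)·k = p + p! copies of 0. Now the 0-count is p+p! and (1-count)-1 = (p+p!+1)-1 = p+p!, so i ≠ j-1 fails. So xy^t z = 0^{p+p!} 1^{p+p!+1} ∉ L.
This is a contradiction; hence L is not regular.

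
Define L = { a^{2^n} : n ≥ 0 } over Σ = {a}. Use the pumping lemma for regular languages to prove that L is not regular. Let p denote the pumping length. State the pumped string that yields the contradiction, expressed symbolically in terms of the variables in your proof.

Assume L is regular. Let p be the pumping length given by the pumping lemma.
Take w = a^{2^p} ∈ L with |w| = 2^p ≥ p.
By the pumping lemma, w = xyz with |xy| ≤ p and |y| > 0.
Then y = a^k for some k with 1 ≤ k ≤ p.
Pump with i = 2: xy^2z = a^{2^p+k}. Since 1 ≤ k ≤ p < 2^p, we have 2^p < 2^p+k < 2^{p+1}, so 2^p+k is not a power of 2. So xy^2z ∉ L.
Contradiction. Therefore L is not regular.

a^{2^p+k}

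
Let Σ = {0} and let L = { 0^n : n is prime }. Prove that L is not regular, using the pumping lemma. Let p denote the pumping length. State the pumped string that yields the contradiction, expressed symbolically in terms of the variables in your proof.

Assume L is regular; let p be its pumping constant.
Let q be a prime with q ≥ p+2 (infinitely many primes exist), and take w = 0^q ∈ L with |w| = q ≥ p.
The pumping lemma gives a decomposition w = xyz where |xy| ≤ p and y is nonempty.
Then y = 0^k for some k with 1 ≤ k ≤ p.
Since 1 ≤ k ≤ p, |xz| = q-k. Pump with i = q+1: |xy^{q+1}z| = (q-k)+(q+1)k = q+qk = q(1+k), which is composite (both factors ≥ 2). So xy^{q+1}z = 0^{q(1+k)} ∉ L.
This is a contradiction; hence L is not regular.

0^{q(1+k)}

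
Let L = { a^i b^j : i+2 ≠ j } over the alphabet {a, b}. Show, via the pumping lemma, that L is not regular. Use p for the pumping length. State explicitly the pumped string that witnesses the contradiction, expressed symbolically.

Toward a contradiction, assume L is regular with pumping length p.
Choose w = a^p b^{p+p!+2}. Since p ≠ (p+p!+2)-2 = p+p!, w ∈ L; and |w| ≥ p.
Write w = xyz as guaranteed by the lemma, with |xy| ≤ p and y is nonempty.
Because |xy| ≤ p and w begins with p copies of a, we have y = a^k with 1 ≤ k ≤ p.
Since 1 ≤ k ≤ p, k divides p!; set t = 1 + p!/k. Then xy^t z has p + (p!/k)·k = p + p! copies of a. Now the a-count is p+p! and (b-count)-2 = (p+p!+2)-2 = p+p!, so i+2 ≠ j fails. So xy^t z = a^{p+p!} b^{p+p!+2} ∉ L.
Contradiction. Therefore L is not regular.

a^{p+p!} b^{p+p!+2}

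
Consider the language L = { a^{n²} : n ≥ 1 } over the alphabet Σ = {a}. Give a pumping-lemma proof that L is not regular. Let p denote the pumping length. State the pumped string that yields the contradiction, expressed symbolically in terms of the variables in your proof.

a^{p²+k}

Toward a contradiction, assume L is regular with pumping length p.
Take w = a^{p²} ∈ L with |w| = p² ≥ p.
Write w = xyz as guaranteed by the lemma, with |xy| ≤ p and |y| > 0.
Then y = a^k for some k with 1 ≤ k ≤ p.
Pump with i = 2: xy^2z = a^{p²+k}. Since 1 ≤ k ≤ p, p² < p²+k ≤ p²+p < (p+1)², so p²+k lies strictly between consecutive squares and is not a perfect square. So xy^2z ∉ L.
This is a contradiction; hence L is not regular.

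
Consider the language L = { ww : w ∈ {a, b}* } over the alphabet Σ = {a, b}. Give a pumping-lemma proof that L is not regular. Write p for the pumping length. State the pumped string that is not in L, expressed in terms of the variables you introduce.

Toward a contradiction, assume L is regular with pumping length p.
Take w = a^p b^p a^p b^p = uu where u = a^pb^p; then w ∈ L and |w| = 4p ≥ p.
By the pumping lemma, w = xyz with |xy| ≤ p and |y| > 0.
Since the first p symbols of w are all a's and |xy| ≤ p, y lies entirely in the leading a-block: y = a^k for some k with 1 ≤ k ≤ p.
Pump with i = 2: xy^2z = a^{p+k} b^p a^p b^p, of length 4p+k. Suppose this equals vv. The string starts with a and ends with b, so v does too; thus the boundary between the two copies of v is a b→a transition. There is exactly one such transition, at position 2p+k, so |v| = 2p+k and |vv| = 4p+2k ≠ 4p+k since k ≥ 1. So xy^2z ∉ L.
This is a contradiction; hence L is not regular.

a^{p+k} b^p a^p b^p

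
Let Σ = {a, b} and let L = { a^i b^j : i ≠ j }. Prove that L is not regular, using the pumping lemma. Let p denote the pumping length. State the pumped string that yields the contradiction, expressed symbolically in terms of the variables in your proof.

Assume L is regular. Let p be the pumping length given by the pumping lemma.
Choose w = a^p b^{p+p!}. Since p ≠ p+p!, w ∈ L; and |w| ≥ p.
Write w = xyz as guaranteed by the lemma, with |xy| ≤ p and |y| ≥ 1.
Since the first p symbols of w are all a's and |xy| ≤ p, y lies entirely in the leading a-block: y = a^k for some k with 1 ≤ k ≤ p.
Since 1 ≤ k ≤ p, k divides p!; set t = 1 + p!/k. Then xy^t z has p + (p!/k)·k = p + p! copies of a. Now the a-count equals the b-count, so i ≠ j fails. So xy^t z = a^{p+p!} b^{p+p!} ∉ L.
This contradicts the pumping lemma, so L is not regular.

a^{p+p!} b^{p+p!}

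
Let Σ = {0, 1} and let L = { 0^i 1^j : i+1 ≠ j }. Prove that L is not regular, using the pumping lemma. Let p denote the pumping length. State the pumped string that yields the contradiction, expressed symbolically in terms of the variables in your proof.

0^{p+p!} 1^{p+p!+1}

Assume L is regular. Let p be the pumping length given by the pumping lemma.
Choose w = 0^p 1^{p+p!+1}. Since p ≠ (p+p!+1)-1 = p+p!, w ∈ L; and |w| ≥ p.
Write w = xyz as guaranteed by the lemma, with |xy| ≤ p and |y| ≥ 1.
Since the first p symbols of w are all 0's and |xy| ≤ p, y lies entirely in the leading 0-block: y = 0^k for some k with 1 ≤ k ≤ p.
Since 1 ≤ k ≤ p, k divides p!; set t = 1 + p!/k. Then xy^t z has p + (p!/k)·k = p + p! copies of 0. Now the 0-count is p+p! and (1-count)-1 = (p+p!+1)-1 = p+p!, so i+1 ≠ j fails. So xy^t z = 0^{p+p!} 1^{p+p!+1} ∉ L.
This is a contradiction; hence L is not regular.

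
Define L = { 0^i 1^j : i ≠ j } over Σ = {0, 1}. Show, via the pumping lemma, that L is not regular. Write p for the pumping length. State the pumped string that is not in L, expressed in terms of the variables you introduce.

Toward a contradiction, assume L is regular with pumping length p.
Choose w = 0^p 1^{p+p!}. Since p ≠ p+p!, w ∈ L; and |w| ≥ p.
By the pumping lemma, w = xyz with |xy| ≤ p and |y| > 0.
Since the first p symbols of w are all 0's and |xy| ≤ p, y lies entirely in the leading 0-block: y = 0^k for some k with 1 ≤ k ≤ p.
Since 1 ≤ k ≤ p, k divides p!; set t = 1 + p!/k. Then xy^t z has p + (p!/k)·k = p + p! copies of 0. Now the 0-count equals the 1-count, so i ≠ j fails. So xy^t z = 0^{p+p!} 1^{p+p!} ∉ L.
Contradiction. Therefore L is not regular.

0^{p+p!} 1^{p+p!}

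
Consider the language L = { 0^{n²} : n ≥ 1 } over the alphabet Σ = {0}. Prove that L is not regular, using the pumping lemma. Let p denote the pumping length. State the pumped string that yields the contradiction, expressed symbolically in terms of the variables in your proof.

0^{p²+k}

Assume L is regular. Let p be the pumping length given by the pumping lemma.
Take w = 0^{p²} ∈ L with |w| = p² ≥ p.
Write w = xyz as guaranteed by the lemma, with |xy| ≤ p and y is nonempty.
Then y = 0^k for some k with 1 ≤ k ≤ p.
Pump with i = 2: xy^2z = 0^{p²+k}. Since 1 ≤ k ≤ p, p² < p²+k ≤ p²+p < (p+1)², so p²+k lies strictly between consecutive squares and is not a perfect square. So xy^2z ∉ L.
Contradiction. Therefore L is not regular.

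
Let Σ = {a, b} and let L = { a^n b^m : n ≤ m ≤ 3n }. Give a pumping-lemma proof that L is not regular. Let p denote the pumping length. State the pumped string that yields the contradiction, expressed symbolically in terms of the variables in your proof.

Toward a contradiction, assume L is regular with pumping length p.
Take w = a^p b^p ∈ L (since p ≤ p ≤ 3p), with |w| = 2p ≥ p.
Write w = xyz as guaranteed by the lemma, with |xy| ≤ p and |y| ≥ 1.
The first p characters of w are a's, so xy (and hence y) consists only of a's. Write y = a^k, 1 ≤ k ≤ p.
Pump with i = 2: xy^2z = a^{p+k} b^p. Now n = p+k > p = m, so the condition n ≤ m fails. Thus xy^2z ∉ L.
This is a contradiction; hence L is not regular.

a^{p+k} b^p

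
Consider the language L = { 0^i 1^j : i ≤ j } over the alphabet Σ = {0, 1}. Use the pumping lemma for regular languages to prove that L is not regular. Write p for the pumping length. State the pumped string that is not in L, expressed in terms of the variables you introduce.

Suppose for contradiction that L is regular, and let p be the pumping length.
Choose w = 0^p 1^p ∈ L, with |w| = 2p ≥ p.
By the pumping lemma, w = xyz with |xy| ≤ p and |y| > 0.
Since the first p symbols of w are all 0's and |xy| ≤ p, y lies entirely in the leading 0-block: y = 0^k for some k with 1 ≤ k ≤ p.
Consider xy^2z = 0^{p+k} 1^p. Since k ≥ 1, the 0-count p+k exceeds the 1-count p, so i ≤ j fails; thus xy^2z ∉ L.
Contradiction. Therefore L is not regular.

0^{p+k} 1^p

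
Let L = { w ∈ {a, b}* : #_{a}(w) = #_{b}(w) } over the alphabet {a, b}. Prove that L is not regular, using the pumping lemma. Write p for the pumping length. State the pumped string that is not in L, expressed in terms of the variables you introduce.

a^{p+k} b^p

Assume L is regular; let p be its pumping constant.
Choose w = a^p b^p ∈ L with |w| = 2p ≥ p.
Write w = xyz as guaranteed by the lemma, with |xy| ≤ p and |y| ≥ 1.
Because |xy| ≤ p and w begins with p copies of a, we have y = a^k with 1 ≤ k ≤ p.
Pump with i = 2: xy^2z = a^{p+k} b^p has p+k occurrences of a but only p of b. Since k ≥ 1 the counts differ, so xy^2z ∉ L.
This contradicts the pumping lemma, so L is not regular.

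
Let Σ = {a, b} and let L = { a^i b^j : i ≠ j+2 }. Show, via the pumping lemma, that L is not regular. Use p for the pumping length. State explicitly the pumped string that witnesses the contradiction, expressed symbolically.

Suppose for contradiction that L is regular, and let p be the pumping length.
Choose w = a^p b^{p+p!-2}. Since p ≠ (p+p!-2)+2 = p+p!, w ∈ L; and |w| ≥ p.
The pumping lemma gives a decomposition w = xyz where |xy| ≤ p and y is nonempty.
The first p characters of w are a's, so xy (and hence y) consists only of a's. Write y = a^k, 1 ≤ k ≤ p.
Since 1 ≤ k ≤ p, k divides p!; set t = 1 + p!/k. Then xy^t z has p + (p!/k)·k = p + p! copies of a. Now the a-count is p+p! and (b-count)+2 = (p+p!-2)+2 = p+p!, so i ≠ j+2 fails. So xy^t z = a^{p+p!} b^{p+p!-2} ∉ L.
Contradiction. Therefore L is not regular.

a^{p+p!} b^{p+p!-2}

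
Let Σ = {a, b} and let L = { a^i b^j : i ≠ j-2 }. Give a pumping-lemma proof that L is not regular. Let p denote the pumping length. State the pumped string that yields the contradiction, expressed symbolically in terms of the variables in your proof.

Assume L is regular. Let p be the pumping length given by the pumping lemma.
Choose w = a^p b^{p+p!+2}. Since p ≠ (p+p!+2)-2 = p+p!, w ∈ L; and |w| ≥ p.
Write w = xyz as guaranteed by the lemma, with |xy| ≤ p and |y| > 0.
Because |xy| ≤ p and w begins with p copies of a, we have y = a^k with 1 ≤ k ≤ p.
Since 1 ≤ k ≤ p, k divides p!; set t = 1 + p!/k. Then xy^t z has p + (p!/k)·k = p + p! copies of a. Now the a-count is p+p! and (b-count)-2 = (p+p!+2)-2 = p+p!, so i ≠ j-2 fails. So xy^t z = a^{p+p!} b^{p+p!+2} ∉ L.
Contradiction. Therefore L is not regular.

a^{p+p!} b^{p+p!+2}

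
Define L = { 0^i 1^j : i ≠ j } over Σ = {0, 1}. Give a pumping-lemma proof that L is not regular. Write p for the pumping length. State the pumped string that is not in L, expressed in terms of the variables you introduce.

0^{p+p!} 1^{p+p!}

Assume L is regular. Let p be the pumping length given by the pumping lemma.
Choose w = 0^p 1^{p+p!}. Since p ≠ p+p!, w ∈ L; and |w| ≥ p.
By the pumping lemma, w = xyz with |xy| ≤ p and |y| > 0.
Since the first p symbols of w are all 0's and |xy| ≤ p, y lies entirely in the leading 0-block: y = 0^k for some k with 1 ≤ k ≤ p.
Since 1 ≤ k ≤ p, k divides p!; set t = 1 + p!/k. Then xy^t z has p + (p!/k)·k = p + p! copies of 0. Now the 0-count equals the 1-count, so i ≠ j fails. So xy^t z = 0^{p+p!} 1^{p+p!} ∉ L.
This contradicts the pumping lemma, so L is not regular.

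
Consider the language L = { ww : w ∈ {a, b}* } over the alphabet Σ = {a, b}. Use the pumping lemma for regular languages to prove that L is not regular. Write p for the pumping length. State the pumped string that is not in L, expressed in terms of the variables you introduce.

Assume L is regular. Let p be the pumping length given by the pumping lemma.
Take w = a^p b^p a^p b^p = uu where u = a^pb^p; then w ∈ L and |w| = 4p ≥ p.
Write w = xyz as guaranteed by the lemma, with |xy| ≤ p and y is nonempty.
The first p characters of w are a's, so xy (and hence y) consists only of a's. Write y = a^k, 1 ≤ k ≤ p.
Pump with i = 2: xy^2z = a^{p+k} b^p a^p b^p, of length 4p+k. Suppose this equals vv. The string starts with a and ends with b, so v does too; thus the boundary between the two copies of v is a b→a transition. There is exactly one such transition, at position 2p+k, so |v| = 2p+k and |vv| = 4p+2k ≠ 4p+k since k ≥ 1. So xy^2z ∉ L.
Contradiction. Therefore L is not regular.

a^{p+k} b^p a^p b^p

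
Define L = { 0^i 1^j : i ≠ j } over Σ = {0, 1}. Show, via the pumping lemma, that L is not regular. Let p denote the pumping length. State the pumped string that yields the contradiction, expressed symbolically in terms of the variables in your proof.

0^{p+p!} 1^{p+p!}

Assume L is regular. Let p be the pumping length given by the pumping lemma.
Choose w = 0^p 1^{p+p!}. Since p ≠ p+p!, w ∈ L; and |w| ≥ p.
Write w = xyz as guaranteed by the lemma, with |xy| ≤ p and |y| > 0.
Since the first p symbols of w are all 0's and |xy| ≤ p, y lies entirely in the leading 0-block: y = 0^k for some k with 1 ≤ k ≤ p.
Since 1 ≤ k ≤ p, k divides p!; set t = 1 + p!/k. Then xy^t z has p + (p!/k)·k = p + p! copies of 0. Now the 0-count equals the 1-count, so i ≠ j fails. So xy^t z = 0^{p+p!} 1^{p+p!} ∉ L.
This contradicts the pumping lemma, so L is not regular.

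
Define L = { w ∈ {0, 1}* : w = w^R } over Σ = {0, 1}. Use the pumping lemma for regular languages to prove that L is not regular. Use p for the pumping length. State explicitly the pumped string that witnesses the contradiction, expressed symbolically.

0^{p+k} 1 0^p

Assume L is regular. Let p be the pumping length given by the pumping lemma.
Take w = 0^p 1 0^p, a palindrome of length 2p+1 ≥ p.
The pumping lemma gives a decomposition w = xyz where |xy| ≤ p and y is nonempty.
Since the first p symbols of w are all 0's and |xy| ≤ p, y lies entirely in the leading 0-block: y = 0^k for some k with 1 ≤ k ≤ p.
Pump with i = 2: xy^2z = 0^{p+k} 1 0^p. Its reverse is 0^p 1 0^{p+k}, which differs from xy^2z since k ≥ 1. So xy^2z is not a palindrome and xy^2z ∉ L.
Contradiction. Therefore L is not regular.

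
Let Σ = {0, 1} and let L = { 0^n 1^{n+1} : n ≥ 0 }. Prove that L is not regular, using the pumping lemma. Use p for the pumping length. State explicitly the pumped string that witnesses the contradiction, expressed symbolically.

0^{p+k} 1^{p+1}

Suppose for contradiction that L is regular, and let p be the pumping length.
Take w = 0^p 1^{p+1}. Then w ∈ L and |w| = 2p+1 ≥ p.
The pumping lemma gives a decomposition w = xyz where |xy| ≤ p and y is nonempty.
The first p characters of w are 0's, so xy (and hence y) consists only of 0's. Write y = 0^k, 1 ≤ k ≤ p.
Pump with i = 2: xy^2z = 0^{p+k} 1^{p+1}. For this to lie in L we would need p+1 = (p+k)+1, which forces k = 0. But k ≥ 1, so xy^2z ∉ L.
This contradicts the pumping lemma, so L is not regular.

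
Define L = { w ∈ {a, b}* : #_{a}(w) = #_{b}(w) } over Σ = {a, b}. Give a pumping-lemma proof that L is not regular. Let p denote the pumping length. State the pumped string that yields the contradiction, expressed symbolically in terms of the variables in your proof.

Toward a contradiction, assume L is regular with pumping length p.
Choose w = a^p b^p ∈ L with |w| = 2p ≥ p.
The pumping lemma gives a decomposition w = xyz where |xy| ≤ p and |y| ≥ 1.
The first p characters of w are a's, so xy (and hence y) consists only of a's. Write y = a^k, 1 ≤ k ≤ p.
Pump with i = 2: xy^2z = a^{p+k} b^p has p+k occurrences of a but only p of b. Since k ≥ 1 the counts differ, so xy^2z ∉ L.
This is a contradiction; hence L is not regular.

a^{p+k} b^p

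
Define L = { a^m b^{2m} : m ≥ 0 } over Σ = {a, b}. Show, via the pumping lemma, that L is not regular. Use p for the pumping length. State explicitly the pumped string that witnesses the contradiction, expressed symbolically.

a^{p+k} b^{2p}

Assume L is regular; let p be its pumping constant.
Let w = a^p b^{2p} ∈ L; note |w| = 3p ≥ p.
Write w = xyz as guaranteed by the lemma, with |xy| ≤ p and y is nonempty.
Since the first p symbols of w are all a's and |xy| ≤ p, y lies entirely in the leading a-block: y = a^k for some k with 1 ≤ k ≤ p.
Pump with i = 2: xy^2z = a^{p+k} b^{2p}. For this to lie in L we would need 2p = 2(p+k), which forces k = 0. But k ≥ 1, so xy^2z ∉ L.
Contradiction. Therefore L is not regular.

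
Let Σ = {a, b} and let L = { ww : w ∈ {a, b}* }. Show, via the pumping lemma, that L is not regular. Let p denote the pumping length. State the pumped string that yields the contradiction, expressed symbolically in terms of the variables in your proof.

a^{p+k} b^p a^p b^p

Suppose for contradiction that L is regular, and let p be the pumping length.
Take w = a^p b^p a^p b^p = uu where u = a^pb^p; then w ∈ L and |w| = 4p ≥ p.
Write w = xyz as guaranteed by the lemma, with |xy| ≤ p and |y| ≥ 1.
Since the first p symbols of w are all a's and |xy| ≤ p, y lies entirely in the leading a-block: y = a^k for some k with 1 ≤ k ≤ p.
Pump with i = 2: xy^2z = a^{p+k} b^p a^p b^p, of length 4p+k. Suppose this equals vv. The string starts with a and ends with b, so v does too; thus the boundary between the two copies of v is a b→a transition. There is exactly one such transition, at position 2p+k, so |v| = 2p+k and |vv| = 4p+2k ≠ 4p+k since k ≥ 1. So xy^2z ∉ L.
This contradicts the pumping lemma, so L is not regular.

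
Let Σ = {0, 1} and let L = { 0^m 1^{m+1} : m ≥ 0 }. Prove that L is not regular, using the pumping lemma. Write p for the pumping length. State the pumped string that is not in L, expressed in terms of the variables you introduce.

Assume L is regular; let p be its pumping constant.
Choose w = 0^p 1^{p+1}, which is in L with |w| = 2p+1 ≥ p.
Write w = xyz as guaranteed by the lemma, with |xy| ≤ p and |y| ≥ 1.
Since the first p symbols of w are all 0's and |xy| ≤ p, y lies entirely in the leading 0-block: y = 0^k for some k with 1 ≤ k ≤ p.
Pump with i = 2: xy^2z = 0^{p+k} 1^{p+1}. For this to lie in L we would need p+1 = (p+k)+1, which forces k = 0. But k ≥ 1, so xy^2z ∉ L.
This is a contradiction; hence L is not regular.

0^{p+k} 1^{p+1}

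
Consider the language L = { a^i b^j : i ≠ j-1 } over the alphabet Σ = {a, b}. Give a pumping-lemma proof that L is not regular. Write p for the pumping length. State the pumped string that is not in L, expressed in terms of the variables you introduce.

Toward a contradiction, assume L is regular with pumping length p.
Choose w = a^p b^{p+p!+1}. Since p ≠ (p+p!+1)-1 = p+p!, w ∈ L; and |w| ≥ p.
The pumping lemma gives a decomposition w = xyz where |xy| ≤ p and |y| > 0.
The first p characters of w are a's, so xy (and hence y) consists only of a's. Write y = a^k, 1 ≤ k ≤ p.
Since 1 ≤ k ≤ p, k divides p!; set t = 1 + p!/k. Then xy^t z has p + (p!/k)·k = p + p! copies of a. Now the a-count is p+p! and (b-count)-1 = (p+p!+1)-1 = p+p!, so i ≠ j-1 fails. So xy^t z = a^{p+p!} b^{p+p!+1} ∉ L.
This is a contradiction; hence L is not regular.

a^{p+p!} b^{p+p!+1}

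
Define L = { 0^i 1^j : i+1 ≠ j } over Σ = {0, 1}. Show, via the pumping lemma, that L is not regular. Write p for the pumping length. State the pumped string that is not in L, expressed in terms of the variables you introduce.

0^{p+p!} 1^{p+p!+1}

Assume L is regular; let p be its pumping constant.
Choose w = 0^p 1^{p+p!+1}. Since p ≠ (p+p!+1)-1 = p+p!, w ∈ L; and |w| ≥ p.
By the pumping lemma, w = xyz with |xy| ≤ p and y is nonempty.
Because |xy| ≤ p and w begins with p copies of 0, we have y = 0^k with 1 ≤ k ≤ p.
Since 1 ≤ k ≤ p, k divides p!; set t = 1 + p!/k. Then xy^t z has p + (p!/k)·k = p + p! copies of 0. Now the 0-count is p+p! and (1-count)-1 = (p+p!+1)-1 = p+p!, so i+1 ≠ j fails. So xy^t z = 0^{p+p!} 1^{p+p!+1} ∉ L.
This contradicts the pumping lemma, so L is not regular.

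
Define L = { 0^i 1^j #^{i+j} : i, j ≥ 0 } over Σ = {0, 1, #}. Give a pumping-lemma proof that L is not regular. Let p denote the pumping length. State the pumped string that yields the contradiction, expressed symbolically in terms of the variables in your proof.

Assume L is regular; let p be its pumping constant.
Take w = 0^p 1^p #^{2p} ∈ L (with i=j=p, i+j=2p), |w| = 4p ≥ p.
The pumping lemma gives a decomposition w = xyz where |xy| ≤ p and |y| ≥ 1.
Since the first p symbols of w are all 0's and |xy| ≤ p, y lies entirely in the leading 0-block: y = 0^k for some k with 1 ≤ k ≤ p.
Consider xy^2z = 0^{p+k} 1^p #^{2p}. Now the 0- and 1-counts sum to 2p+k, but the #-count is 2p ≠ 2p+k. So xy^2z ∉ L.
This contradicts the pumping lemma, so L is not regular.

0^{p+k} 1^p #^{2p}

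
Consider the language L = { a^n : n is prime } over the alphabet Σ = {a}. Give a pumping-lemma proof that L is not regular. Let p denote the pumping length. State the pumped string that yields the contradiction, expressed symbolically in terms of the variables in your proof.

a^{q(1+k)}

Assume L is regular; let p be its pumping constant.
Let q be a prime with q ≥ p+2 (infinitely many primes exist), and take w = a^q ∈ L with |w| = q ≥ p.
The pumping lemma gives a decomposition w = xyz where |xy| ≤ p and |y| ≥ 1.
Then y = a^k for some k with 1 ≤ k ≤ p.
Since 1 ≤ k ≤ p, |xz| = q-k. Pump with i = q+1: |xy^{q+1}z| = (q-k)+(q+1)k = q+qk = q(1+k), which is composite (both factors ≥ 2). So xy^{q+1}z = a^{q(1+k)} ∉ L.
This is a contradiction; hence L is not regular.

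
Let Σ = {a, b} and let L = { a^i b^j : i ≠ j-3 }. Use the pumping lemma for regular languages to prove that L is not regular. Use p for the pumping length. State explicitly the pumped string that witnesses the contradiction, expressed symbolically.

a^{p+p!} b^{p+p!+3}

Suppose for contradiction that L is regular, and let p be the pumping length.
Choose w = a^p b^{p+p!+3}. Since p ≠ (p+p!+3)-3 = p+p!, w ∈ L; and |w| ≥ p.
Write w = xyz as guaranteed by the lemma, with |xy| ≤ p and |y| ≥ 1.
Since the first p symbols of w are all a's and |xy| ≤ p, y lies entirely in the leading a-block: y = a^k for some k with 1 ≤ k ≤ p.
Since 1 ≤ k ≤ p, k divides p!; set t = 1 + p!/k. Then xy^t z has p + (p!/k)·k = p + p! copies of a. Now the a-count is p+p! and (b-count)-3 = (p+p!+3)-3 = p+p!, so i ≠ j-3 fails. So xy^t z = a^{p+p!} b^{p+p!+3} ∉ L.
This is a contradiction; hence L is not regular.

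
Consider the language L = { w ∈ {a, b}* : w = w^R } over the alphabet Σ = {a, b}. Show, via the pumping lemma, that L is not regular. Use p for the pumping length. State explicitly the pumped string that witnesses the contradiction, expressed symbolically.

a^{p+k} b a^p

Toward a contradiction, assume L is regular with pumping length p.
Take w = a^p b a^p, a palindrome of length 2p+1 ≥ p.
The pumping lemma gives a decomposition w = xyz where |xy| ≤ p and |y| ≥ 1.
Since the first p symbols of w are all a's and |xy| ≤ p, y lies entirely in the leading a-block: y = a^k for some k with 1 ≤ k ≤ p.
Pump with i = 2: xy^2z = a^{p+k} b a^p. Its reverse is a^p b a^{p+k}, which differs from xy^2z since k ≥ 1. So xy^2z is not a palindrome and xy^2z ∉ L.
This contradicts the pumping lemma, so L is not regular.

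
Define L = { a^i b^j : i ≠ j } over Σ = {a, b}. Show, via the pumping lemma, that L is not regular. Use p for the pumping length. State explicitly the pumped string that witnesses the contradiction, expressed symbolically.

a^{p+p!} b^{p+p!}

Toward a contradiction, assume L is regular with pumping length p.
Choose w = a^p b^{p+p!}. Since p ≠ p+p!, w ∈ L; and |w| ≥ p.
By the pumping lemma, w = xyz with |xy| ≤ p and |y| > 0.
Since the first p symbols of w are all a's and |xy| ≤ p, y lies entirely in the leading a-block: y = a^k for some k with 1 ≤ k ≤ p.
Since 1 ≤ k ≤ p, k divides p!; set t = 1 + p!/k. Then xy^t z has p + (p!/k)·k = p + p! copies of a. Now the a-count equals the b-count, so i ≠ j fails. So xy^t z = a^{p+p!} b^{p+p!} ∉ L.
This is a contradiction; hence L is not regular.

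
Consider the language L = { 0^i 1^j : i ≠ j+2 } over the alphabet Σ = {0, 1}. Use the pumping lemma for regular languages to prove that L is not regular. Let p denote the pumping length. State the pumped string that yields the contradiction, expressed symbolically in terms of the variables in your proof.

0^{p+p!} 1^{p+p!-2}

Assume L is regular; let p be its pumping constant.
Choose w = 0^p 1^{p+p!-2}. Since p ≠ (p+p!-2)+2 = p+p!, w ∈ L; and |w| ≥ p.
By the pumping lemma, w = xyz with |xy| ≤ p and |y| ≥ 1.
Because |xy| ≤ p and w begins with p copies of 0, we have y = 0^k with 1 ≤ k ≤ p.
Since 1 ≤ k ≤ p, k divides p!; set t = 1 + p!/k. Then xy^t z has p + (p!/k)·k = p + p! copies of 0. Now the 0-count is p+p! and (1-count)+2 = (p+p!-2)+2 = p+p!, so i ≠ j+2 fails. So xy^t z = 0^{p+p!} 1^{p+p!-2} ∉ L.
This contradicts the pumping lemma, so L is not regular.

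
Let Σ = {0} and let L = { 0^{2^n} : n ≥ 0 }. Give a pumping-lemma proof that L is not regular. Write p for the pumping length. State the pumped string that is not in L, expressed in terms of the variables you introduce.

Assume L is regular; let p be its pumping constant.
Take w = 0^{2^p} ∈ L with |w| = 2^p ≥ p.
Write w = xyz as guaranteed by the lemma, with |xy| ≤ p and |y| ≥ 1.
Then y = 0^k for some k with 1 ≤ k ≤ p.
Pump with i = 2: xy^2z = 0^{2^p+k}. Since 1 ≤ k ≤ p < 2^p, we have 2^p < 2^p+k < 2^{p+1}, so 2^p+k is not a power of 2. So xy^2z ∉ L.
This is a contradiction; hence L is not regular.

0^{2^p+k}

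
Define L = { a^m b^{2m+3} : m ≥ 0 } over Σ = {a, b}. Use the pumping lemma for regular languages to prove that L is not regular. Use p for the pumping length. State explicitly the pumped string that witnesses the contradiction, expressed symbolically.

Toward a contradiction, assume L is regular with pumping length p.
Take w = a^p b^{2p+3}. Then w ∈ L and |w| = 3p+3 ≥ p.
Write w = xyz as guaranteed by the lemma, with |xy| ≤ p and y is nonempty.
Because |xy| ≤ p and w begins with p copies of a, we have y = a^k with 1 ≤ k ≤ p.
Pump with i = 2: xy^2z = a^{p+k} b^{2p+3}. For this to lie in L we would need 2p+3 = 2(p+k)+3, which forces k = 0. But k ≥ 1, so xy^2z ∉ L.
This is a contradiction; hence L is not regular.

a^{p+k} b^{2p+3}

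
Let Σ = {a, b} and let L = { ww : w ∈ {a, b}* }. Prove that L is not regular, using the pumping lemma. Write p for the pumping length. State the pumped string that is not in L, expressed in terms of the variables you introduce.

a^{p+k} b^p a^p b^p

Toward a contradiction, assume L is regular with pumping length p.
Take w = a^p b^p a^p b^p = uu where u = a^pb^p; then w ∈ L and |w| = 4p ≥ p.
Write w = xyz as guaranteed by the lemma, with |xy| ≤ p and y is nonempty.
Since the first p symbols of w are all a's and |xy| ≤ p, y lies entirely in the leading a-block: y = a^k for some k with 1 ≤ k ≤ p.
Pump with i = 2: xy^2z = a^{p+k} b^p a^p b^p, of length 4p+k. Suppose this equals vv. The string starts with a and ends with b, so v does too; thus the boundary between the two copies of v is a b→a transition. There is exactly one such transition, at position 2p+k, so |v| = 2p+k and |vv| = 4p+2k ≠ 4p+k since k ≥ 1. So xy^2z ∉ L.
Contradiction. Therefore L is not regular.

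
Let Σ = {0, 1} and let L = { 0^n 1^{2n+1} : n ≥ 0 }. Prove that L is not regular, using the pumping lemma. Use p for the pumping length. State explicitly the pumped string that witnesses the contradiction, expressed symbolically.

Assume L is regular. Let p be the pumping length given by the pumping lemma.
Let w = 0^p 1^{2p+1} ∈ L; note |w| = 3p+1 ≥ p.
By the pumping lemma, w = xyz with |xy| ≤ p and |y| ≥ 1.
Because |xy| ≤ p and w begins with p copies of 0, we have y = 0^k with 1 ≤ k ≤ p.
Pump with i = 2: xy^2z = 0^{p+k} 1^{2p+1}. For this to lie in L we would need 2p+1 = 2(p+k)+1, which forces k = 0. But k ≥ 1, so xy^2z ∉ L.
Contradiction. Therefore L is not regular.

0^{p+k} 1^{2p+1}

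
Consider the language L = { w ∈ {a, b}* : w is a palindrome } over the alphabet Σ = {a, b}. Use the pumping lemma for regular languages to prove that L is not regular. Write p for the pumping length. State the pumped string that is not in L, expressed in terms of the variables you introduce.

a^{p+k} b a^p

Toward a contradiction, assume L is regular with pumping length p.
Take w = a^p b a^p, a palindrome of length 2p+1 ≥ p.
By the pumping lemma, w = xyz with |xy| ≤ p and y is nonempty.
Since the first p symbols of w are all a's and |xy| ≤ p, y lies entirely in the leading a-block: y = a^k for some k with 1 ≤ k ≤ p.
Pump with i = 2: xy^2z = a^{p+k} b a^p. Its reverse is a^p b a^{p+k}, which differs from xy^2z since k ≥ 1. So xy^2z is not a palindrome and xy^2z ∉ L.
This contradicts the pumping lemma, so L is not regular.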